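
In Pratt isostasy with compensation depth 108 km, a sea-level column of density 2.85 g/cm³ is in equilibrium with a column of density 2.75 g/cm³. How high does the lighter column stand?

ρ_ref D = ρ (D + h) → h = D (ρ_ref − ρ)/ρ.
h = 108 km × (2.85 − 2.75)/2.75 = 3.93 km.

3.93 km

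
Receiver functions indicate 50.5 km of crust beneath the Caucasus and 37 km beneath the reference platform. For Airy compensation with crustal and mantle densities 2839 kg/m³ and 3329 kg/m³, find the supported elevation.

1.99 km

Excess crust Δ = 50.5 km − 37 km = 13.5 km, split between elevation h and root r with h + r = Δ.
Airy balance ρ_c h = (ρ_m − ρ_c) r gives r = h ρ_c/(ρ_m − ρ_c), so h (1 + ρ_c/(ρ_m − ρ_c)) = Δ, i.e. h = Δ (ρ_m − ρ_c)/ρ_m.
h = 13.5 km × 490/3329 = 1.99 km.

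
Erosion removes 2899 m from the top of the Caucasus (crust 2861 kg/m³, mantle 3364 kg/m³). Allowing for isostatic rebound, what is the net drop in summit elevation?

433 m

Rebound u = e ρ_c/ρ_m = 2899 m × 2861/3364 = 2466 m.
Net surface drop = e − u = 2899 m − 2466 m = e (ρ_m − ρ_c)/ρ_m = 433 m.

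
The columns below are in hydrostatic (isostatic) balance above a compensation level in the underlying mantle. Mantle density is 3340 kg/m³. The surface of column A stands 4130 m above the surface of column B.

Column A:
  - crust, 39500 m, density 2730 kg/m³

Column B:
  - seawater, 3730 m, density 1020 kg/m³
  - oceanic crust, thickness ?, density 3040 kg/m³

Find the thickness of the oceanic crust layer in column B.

Take the compensation level at the base of the deeper column (depth z_c below the surface of column A) and equate Σ ρ_i t_i down to z_c; mantle fills any gap and the z_c terms cancel.
Column A: 39500×2730 + (z_c − 39500)×3340
Column B: 4130×0 + 3730×1020 + x×3040 + (z_c − 4130 − 3730 − x)×3340
The z_c×3340 term appears on both sides and cancels. Collect the known terms of each column as K = Σ(ρt)_known − 3340 × (depth of known layers): K_A = 107835000 − 3340×39500 = −24095000; K_B = 3804600 − 3340×(4130 + 3730) = −22447800.
Balance: K_A = K_B − x×(3340 − 3040), so x = (K_B − K_A)/(3340 − 3040) = 1647200/300 = 5490 m.

5490 m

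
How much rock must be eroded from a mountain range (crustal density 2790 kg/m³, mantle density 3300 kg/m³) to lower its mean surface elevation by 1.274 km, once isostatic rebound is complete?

Net drop Δ = e − u = e − e ρ_c/ρ_m = e (ρ_m − ρ_c)/ρ_m.
e = Δ ρ_m/(ρ_m − ρ_c) = 1.274 km × 3300/510 = 8.24 km.

8.24 km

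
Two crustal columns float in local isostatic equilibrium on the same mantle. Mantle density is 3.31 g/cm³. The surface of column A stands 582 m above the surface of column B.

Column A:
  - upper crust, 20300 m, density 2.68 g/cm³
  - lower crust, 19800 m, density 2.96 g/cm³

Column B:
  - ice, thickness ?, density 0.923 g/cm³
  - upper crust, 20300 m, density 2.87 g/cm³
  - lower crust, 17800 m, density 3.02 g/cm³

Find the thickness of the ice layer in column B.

1550 m

Take the compensation level at the base of the deeper column (depth z_c below the surface of column A) and equate Σ ρ_i t_i down to z_c; mantle fills any gap and the z_c terms cancel.
Column A: 20300×2.68 + 19800×2.96 + (z_c − 40100)×3.31
Column B: 582×0 + x×0.923 + 20300×2.87 + 17800×3.02 + (z_c − 582 − 38100 − x)×3.31
The z_c×3.31 term appears on both sides and cancels. Collect the known terms of each column as K = Σ(ρt)_known − 3.31 × (depth of known layers): K_A = 113012 − 3.31×40100 = −19719; K_B = 112017 − 3.31×(582 + 38100) = −16020.42.
Balance: K_A = K_B − x×(3.31 − 0.923), so x = (K_B − K_A)/(3.31 − 0.923) = 3698.58/2.387 = 1550 m.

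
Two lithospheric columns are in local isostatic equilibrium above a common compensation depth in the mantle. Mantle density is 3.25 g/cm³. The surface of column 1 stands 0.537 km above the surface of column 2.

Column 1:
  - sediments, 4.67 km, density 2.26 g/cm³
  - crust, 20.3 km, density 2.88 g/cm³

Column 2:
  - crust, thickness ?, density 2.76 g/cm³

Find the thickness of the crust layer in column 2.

Take the compensation level at the base of the deeper column (depth z_c below the surface of column 1) and equate Σ ρ_i t_i down to z_c; mantle fills any gap and the z_c terms cancel.
Column 1: 4.67×2.26 + 20.3×2.88 + (z_c − 24.97)×3.25
Column 2: 0.537×0 + x×2.76 + (z_c − 0.537 − 0 − x)×3.25
The z_c×3.25 term appears on both sides and cancels. Collect the known terms of each column as K = Σ(ρt)_known − 3.25 × (depth of known layers): K_1 = 69.0182 − 3.25×24.97 = −12.1343; K_2 = 0 − 3.25×(0.537 + 0) = −1.74525.
Balance: K_1 = K_2 − x×(3.25 − 2.76), so x = (K_2 − K_1)/(3.25 − 2.76) = 10.389/0.49 = 21.2 km.

21.2 km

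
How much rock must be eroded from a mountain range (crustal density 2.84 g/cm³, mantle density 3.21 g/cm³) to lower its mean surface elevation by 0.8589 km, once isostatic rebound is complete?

7.45 km

Net drop Δ = e − u = e − e ρ_c/ρ_m = e (ρ_m − ρ_c)/ρ_m.
e = Δ ρ_m/(ρ_m − ρ_c) = 0.8589 km × 3.21/0.37 = 7.45 km.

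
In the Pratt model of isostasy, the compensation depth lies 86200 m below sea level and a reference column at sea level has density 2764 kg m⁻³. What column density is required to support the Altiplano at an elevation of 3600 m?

Pratt balance: ρ_ref D = ρ (D + h).
ρ = ρ_ref D/(D + h) = 2764 × 86200 m/(86200 m + 3600 m) = 2650 kg m⁻³.

2650 kg m⁻³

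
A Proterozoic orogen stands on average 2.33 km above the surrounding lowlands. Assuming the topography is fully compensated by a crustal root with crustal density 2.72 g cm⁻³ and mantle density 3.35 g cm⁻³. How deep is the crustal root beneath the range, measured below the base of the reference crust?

10.1 km

In Airy isostatic equilibrium: the weight of the topography is balanced by the buoyancy of the root, ρ_c h = (ρ_m − ρ_c) r.
r = h · ρ_c / (ρ_m − ρ_c) = 2.33 km × 2.72 / (3.35 − 2.72) = 10.1 km.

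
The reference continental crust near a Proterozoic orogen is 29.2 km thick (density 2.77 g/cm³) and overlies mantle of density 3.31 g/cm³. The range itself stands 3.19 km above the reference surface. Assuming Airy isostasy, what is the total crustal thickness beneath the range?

Root depth r = h ρ_c / (ρ_m − ρ_c) = 3.19 km × 2.77 / 0.54 = 16.36 km.
Total thickness = T + h + r = 29.2 km + 3.19 km + 16.36 km = 48.8 km.

48.8 km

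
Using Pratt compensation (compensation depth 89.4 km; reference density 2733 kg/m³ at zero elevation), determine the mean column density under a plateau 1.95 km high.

2670 kg/m³

Pratt balance: ρ_ref D = ρ (D + h).
ρ = ρ_ref D/(D + h) = 2733 × 89.4 km/(89.4 km + 1.95 km) = 2670 kg/m³.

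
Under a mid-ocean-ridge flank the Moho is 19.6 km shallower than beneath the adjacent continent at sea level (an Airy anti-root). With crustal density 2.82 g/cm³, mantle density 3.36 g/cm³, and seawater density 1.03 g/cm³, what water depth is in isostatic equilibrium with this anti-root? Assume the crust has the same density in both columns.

Replacing a thickness d of crust by seawater at the top must be balanced by replacing crust with mantle at the base: d (ρ_c − ρ_w) = a (ρ_m − ρ_c).
d = a (ρ_m − ρ_c)/(ρ_c − ρ_w) = 19.6 km × 0.54/1.79 = 5.91 km.

5.91 km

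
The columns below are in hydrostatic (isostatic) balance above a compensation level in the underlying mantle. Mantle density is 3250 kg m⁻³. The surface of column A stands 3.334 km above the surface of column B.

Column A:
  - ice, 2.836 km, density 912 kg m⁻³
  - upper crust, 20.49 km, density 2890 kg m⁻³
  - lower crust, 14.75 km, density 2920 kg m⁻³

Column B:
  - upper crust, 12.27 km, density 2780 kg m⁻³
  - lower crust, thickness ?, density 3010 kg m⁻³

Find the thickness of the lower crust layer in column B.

9.47 km

Take the compensation level at the base of the deeper column (depth z_c below the surface of column A) and equate Σ ρ_i t_i down to z_c; mantle fills any gap and the z_c terms cancel.
Column A: 2.836×912 + 20.49×2890 + 14.75×2920 + (z_c − 38.076)×3250
Column B: 3.334×0 + 12.27×2780 + x×3010 + (z_c − 3.334 − 12.27 − x)×3250
The z_c×3250 term appears on both sides and cancels. Collect the known terms of each column as K = Σ(ρt)_known − 3250 × (depth of known layers): K_A = 104872.532 − 3250×38.076 = −18874.468; K_B = 34110.6 − 3250×(3.334 + 12.27) = −16602.4.
Balance: K_A = K_B − x×(3250 − 3010), so x = (K_B − K_A)/(3250 − 3010) = 2272.07/240 = 9.47 km.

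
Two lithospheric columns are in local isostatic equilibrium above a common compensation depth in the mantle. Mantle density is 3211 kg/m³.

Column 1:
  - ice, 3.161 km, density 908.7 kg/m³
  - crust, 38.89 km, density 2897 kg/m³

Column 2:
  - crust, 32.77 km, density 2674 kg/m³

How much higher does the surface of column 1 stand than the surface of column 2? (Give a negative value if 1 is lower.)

0.589 km

For any compensation level in the mantle, the mantle terms cancel and isostasy reduces to e = (Σt_1 − Σt_2) − (Σ(ρt)_1 − Σ(ρt)_2) / ρ_m.
Σt_1 = 42.051 km; Σt_2 = 32.77 km; Σ(ρt)_1 = 115536.731; Σ(ρt)_2 = 87626.98 (in km·kg/m³).
e = (42.051 − 32.77) − (115536.731 − 87626.98) / 3211 = 0.589 km.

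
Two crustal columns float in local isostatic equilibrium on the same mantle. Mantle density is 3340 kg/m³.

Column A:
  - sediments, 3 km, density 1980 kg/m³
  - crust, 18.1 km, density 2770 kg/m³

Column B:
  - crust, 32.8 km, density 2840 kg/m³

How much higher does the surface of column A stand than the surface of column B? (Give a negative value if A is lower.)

For any compensation level in the mantle, the mantle terms cancel and isostasy reduces to e = (Σt_A − Σt_B) − (Σ(ρt)_A − Σ(ρt)_B) / ρ_m.
Σt_A = 21.1 km; Σt_B = 32.8 km; Σ(ρt)_A = 56077; Σ(ρt)_B = 93152 (in km·kg/m³).
e = (21.1 − 32.8) − (56077 − 93152) / 3340 = −0.6 km.

−0.6 km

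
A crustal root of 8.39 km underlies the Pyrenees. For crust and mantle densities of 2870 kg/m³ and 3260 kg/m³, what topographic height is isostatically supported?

Equating mass per unit area of the two columns: ρ_c h = (ρ_m − ρ_c) r.
h = r (ρ_m − ρ_c) / ρ_c = 8.39 km × (3260 − 2870) / 2870 = 1.14 km.

1.14 km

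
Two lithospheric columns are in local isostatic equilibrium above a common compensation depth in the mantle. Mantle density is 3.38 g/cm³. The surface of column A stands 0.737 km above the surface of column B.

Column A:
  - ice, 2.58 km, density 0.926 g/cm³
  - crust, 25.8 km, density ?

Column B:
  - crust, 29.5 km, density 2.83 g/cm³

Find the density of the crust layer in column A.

Take the compensation level at the base of the deeper column (depth z_c below the surface of column A) and equate Σ ρ_i t_i down to z_c; mantle fills any gap and the z_c terms cancel.
Column A: 2.58×0.926 + 25.8×ρ + (z_c − 28.38)×3.38
Column B: 0.737×0 + 29.5×2.83 + (z_c − 0.737 − 29.5)×3.38
The z_c×3.38 term appears on both sides and cancels. Collect the known terms of each column as K = Σ(ρt)_known − 3.38 × (depth of known layers): K_A = 2.38908 − 3.38×28.38 = −93.53532; K_B = 83.485 − 3.38×(0.737 + 29.5) = −18.71606.
Balance: K_A + 25.8×ρ = K_B, so ρ = (K_B − K_A)/25.8 = 74.8193/25.8 = 2.9 g/cm³.

2.9 g/cm³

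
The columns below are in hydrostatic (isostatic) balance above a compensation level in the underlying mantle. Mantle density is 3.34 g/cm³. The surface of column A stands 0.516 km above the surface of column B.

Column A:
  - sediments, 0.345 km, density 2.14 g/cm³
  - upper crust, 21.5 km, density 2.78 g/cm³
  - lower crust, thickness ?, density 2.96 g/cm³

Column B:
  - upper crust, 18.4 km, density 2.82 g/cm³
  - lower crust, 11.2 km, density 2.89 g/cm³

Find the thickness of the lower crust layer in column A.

10.2 km

Take the compensation level at the base of the deeper column (depth z_c below the surface of column A) and equate Σ ρ_i t_i down to z_c; mantle fills any gap and the z_c terms cancel.
Column A: 0.345×2.14 + 21.5×2.78 + x×2.96 + (z_c − 21.845 − x)×3.34
Column B: 0.516×0 + 18.4×2.82 + 11.2×2.89 + (z_c − 0.516 − 29.6)×3.34
The z_c×3.34 term appears on both sides and cancels. Collect the known terms of each column as K = Σ(ρt)_known − 3.34 × (depth of known layers): K_A = 60.5083 − 3.34×21.845 = −12.454; K_B = 84.256 − 3.34×(0.516 + 29.6) = −16.33144.
Balance: K_A − x×(3.34 − 2.96) = K_B, so x = (K_A − K_B)/(3.34 − 2.96) = 3.87744/0.38 = 10.2 km.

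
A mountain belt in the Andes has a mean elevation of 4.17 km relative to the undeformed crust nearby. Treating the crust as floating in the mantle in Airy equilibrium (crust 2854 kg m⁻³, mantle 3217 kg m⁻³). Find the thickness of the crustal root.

Equating mass per unit area of the two columns: the weight of the topography is balanced by the buoyancy of the root, ρ_c h = (ρ_m − ρ_c) r.
r = h · ρ_c / (ρ_m − ρ_c) = 4.17 km × 2854 / (3217 − 2854) = 32.8 km.

32.8 km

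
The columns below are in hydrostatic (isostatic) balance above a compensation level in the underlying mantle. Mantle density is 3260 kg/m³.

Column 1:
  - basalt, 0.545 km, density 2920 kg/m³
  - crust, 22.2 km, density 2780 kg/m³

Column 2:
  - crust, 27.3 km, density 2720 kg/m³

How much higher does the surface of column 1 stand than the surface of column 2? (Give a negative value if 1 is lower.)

−1.2 km

For any compensation level in the mantle, the mantle terms cancel and isostasy reduces to e = (Σt_1 − Σt_2) − (Σ(ρt)_1 − Σ(ρt)_2) / ρ_m.
Σt_1 = 22.745 km; Σt_2 = 27.3 km; Σ(ρt)_1 = 63307.4; Σ(ρt)_2 = 74256 (in km·kg/m³).
e = (22.745 − 27.3) − (63307.4 − 74256) / 3260 = −1.2 km.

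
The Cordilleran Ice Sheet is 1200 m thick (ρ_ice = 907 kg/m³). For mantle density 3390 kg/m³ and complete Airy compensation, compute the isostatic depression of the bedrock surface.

321 m

Equating mass per unit area of the two columns: the ice load ρ_ice t is balanced by mantle displaced below, ρ_m s.
s = t ρ_ice / ρ_m = 1200 m × 907/3390 = 321 m.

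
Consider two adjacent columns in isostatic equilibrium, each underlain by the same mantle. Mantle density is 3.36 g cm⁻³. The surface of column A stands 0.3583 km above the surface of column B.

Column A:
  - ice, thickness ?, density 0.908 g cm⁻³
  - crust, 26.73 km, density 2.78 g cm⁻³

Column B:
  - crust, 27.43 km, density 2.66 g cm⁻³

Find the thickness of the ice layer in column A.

2 km

Take the compensation level at the base of the deeper column (depth z_c below the surface of column A) and equate Σ ρ_i t_i down to z_c; mantle fills any gap and the z_c terms cancel.
Column A: x×0.908 + 26.73×2.78 + (z_c − 26.73 − x)×3.36
Column B: 0.3583×0 + 27.43×2.66 + (z_c − 0.3583 − 27.43)×3.36
The z_c×3.36 term appears on both sides and cancels. Collect the known terms of each column as K = Σ(ρt)_known − 3.36 × (depth of known layers): K_A = 74.3094 − 3.36×26.73 = −15.5034; K_B = 72.9638 − 3.36×(0.3583 + 27.43) = −20.404888.
Balance: K_A − x×(3.36 − 0.908) = K_B, so x = (K_A − K_B)/(3.36 − 0.908) = 4.90149/2.452 = 2 km.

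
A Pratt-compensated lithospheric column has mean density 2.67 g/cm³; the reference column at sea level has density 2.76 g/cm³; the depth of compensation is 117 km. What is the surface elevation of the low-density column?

ρ_ref D = ρ (D + h) → h = D (ρ_ref − ρ)/ρ.
h = 117 km × (2.76 − 2.67)/2.67 = 3.94 km.

3.94 km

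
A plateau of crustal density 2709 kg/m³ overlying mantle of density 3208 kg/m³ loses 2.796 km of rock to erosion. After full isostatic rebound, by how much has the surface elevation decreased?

Rebound u = e ρ_c/ρ_m = 2.796 km × 2709/3208 = 2.361 km.
Net surface drop = e − u = 2.796 km − 2.361 km = e (ρ_m − ρ_c)/ρ_m = 0.435 km.

0.435 km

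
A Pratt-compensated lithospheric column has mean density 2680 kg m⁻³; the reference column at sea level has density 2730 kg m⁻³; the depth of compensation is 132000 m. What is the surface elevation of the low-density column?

ρ_ref D = ρ (D + h) → h = D (ρ_ref − ρ)/ρ.
h = 132000 m × (2730 − 2680)/2680 = 2460 m.

2460 m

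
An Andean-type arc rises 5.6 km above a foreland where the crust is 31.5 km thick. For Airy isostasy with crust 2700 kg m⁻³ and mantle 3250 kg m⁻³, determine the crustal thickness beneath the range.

64.6 km

Root depth r = h ρ_c / (ρ_m − ρ_c) = 5.6 km × 2700 / 550 = 27.49 km.
Total thickness = T + h + r = 31.5 km + 5.6 km + 27.49 km = 64.6 km.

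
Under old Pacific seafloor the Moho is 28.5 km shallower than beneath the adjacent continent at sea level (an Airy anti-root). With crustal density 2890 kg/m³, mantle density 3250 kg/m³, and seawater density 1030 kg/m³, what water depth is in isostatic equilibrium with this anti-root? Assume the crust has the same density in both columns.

5.52 km

Replacing a thickness d of crust by seawater at the top must be balanced by replacing crust with mantle at the base: d (ρ_c − ρ_w) = a (ρ_m − ρ_c).
d = a (ρ_m − ρ_c)/(ρ_c − ρ_w) = 28.5 km × 360/1860 = 5.52 km.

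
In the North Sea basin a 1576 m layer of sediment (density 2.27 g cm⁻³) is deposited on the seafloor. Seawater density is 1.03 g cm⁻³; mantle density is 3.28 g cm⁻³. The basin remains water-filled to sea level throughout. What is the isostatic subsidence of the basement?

Submarine loading: the sediment displaces seawater, and the subsidence is in turn flooded, so s (ρ_m − ρ_w) = t (ρ_sed − ρ_w).
s = 1576 m × (2.27 − 1.03) / (3.28 − 1.03) = 869 m.

869 m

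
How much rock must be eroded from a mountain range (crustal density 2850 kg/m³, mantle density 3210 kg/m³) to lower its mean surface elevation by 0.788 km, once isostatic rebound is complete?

7.03 km

Net drop Δ = e − u = e − e ρ_c/ρ_m = e (ρ_m − ρ_c)/ρ_m.
e = Δ ρ_m/(ρ_m − ρ_c) = 0.788 km × 3210/360 = 7.03 km.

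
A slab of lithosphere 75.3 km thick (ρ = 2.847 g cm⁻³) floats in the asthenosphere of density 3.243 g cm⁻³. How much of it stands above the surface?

9.19 km

Floating equilibrium: submerged depth d = t ρ_obj/ρ_fluid = 75.3 km × 2.847/3.243 = 66.11 km.
Freeboard = t − d = 75.3 km − 66.11 km = 9.19 km.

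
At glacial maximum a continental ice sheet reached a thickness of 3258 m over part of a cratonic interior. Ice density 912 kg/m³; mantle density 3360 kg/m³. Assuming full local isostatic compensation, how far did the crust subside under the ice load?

Balancing pressure at the compensation depth: the ice load ρ_ice t is balanced by mantle displaced below, ρ_m s.
s = t ρ_ice / ρ_m = 3258 m × 912/3360 = 884 m.

884 m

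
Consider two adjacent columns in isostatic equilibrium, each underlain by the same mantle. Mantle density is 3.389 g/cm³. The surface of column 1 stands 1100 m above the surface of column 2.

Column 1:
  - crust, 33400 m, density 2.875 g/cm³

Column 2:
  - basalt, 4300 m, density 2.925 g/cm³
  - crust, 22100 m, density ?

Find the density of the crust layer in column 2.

Take the compensation level at the base of the deeper column (depth z_c below the surface of column 1) and equate Σ ρ_i t_i down to z_c; mantle fills any gap and the z_c terms cancel.
Column 1: 33400×2.875 + (z_c − 33400)×3.389
Column 2: 1100×0 + 4300×2.925 + 22100×ρ + (z_c − 1100 − 26400)×3.389
The z_c×3.389 term appears on both sides and cancels. Collect the known terms of each column as K = Σ(ρt)_known − 3.389 × (depth of known layers): K_1 = 96025 − 3.389×33400 = −17167.6; K_2 = 12577.5 − 3.389×(1100 + 26400) = −80620.
Balance: K_1 = K_2 + 22100×ρ, so ρ = (K_1 − K_2)/22100 = 63452.4/22100 = 2.87 g/cm³.

2.87 g/cm³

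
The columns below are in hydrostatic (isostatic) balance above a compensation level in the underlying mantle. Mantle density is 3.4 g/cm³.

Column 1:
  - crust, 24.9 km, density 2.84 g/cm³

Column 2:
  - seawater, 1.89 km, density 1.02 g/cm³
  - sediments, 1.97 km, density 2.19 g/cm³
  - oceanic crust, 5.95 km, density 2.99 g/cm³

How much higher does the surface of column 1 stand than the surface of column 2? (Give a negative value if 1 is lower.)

For any compensation level in the mantle, the mantle terms cancel and isostasy reduces to e = (Σt_1 − Σt_2) − (Σ(ρt)_1 − Σ(ρt)_2) / ρ_m.
Σt_1 = 24.9 km; Σt_2 = 9.81 km; Σ(ρt)_1 = 70.716; Σ(ρt)_2 = 24.0326 (in km·g/cm³).
e = (24.9 − 9.81) − (70.716 − 24.0326) / 3.4 = 1.36 km.

1.36 km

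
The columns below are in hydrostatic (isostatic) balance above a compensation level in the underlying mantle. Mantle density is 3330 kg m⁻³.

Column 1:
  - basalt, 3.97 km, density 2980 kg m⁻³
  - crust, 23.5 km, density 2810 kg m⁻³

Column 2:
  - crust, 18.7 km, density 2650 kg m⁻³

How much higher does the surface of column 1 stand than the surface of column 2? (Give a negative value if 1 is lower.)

For any compensation level in the mantle, the mantle terms cancel and isostasy reduces to e = (Σt_1 − Σt_2) − (Σ(ρt)_1 − Σ(ρt)_2) / ρ_m.
Σt_1 = 27.47 km; Σt_2 = 18.7 km; Σ(ρt)_1 = 77865.6; Σ(ρt)_2 = 49555 (in km·kg m⁻³).
e = (27.47 − 18.7) − (77865.6 − 49555) / 3330 = 0.268 km.

0.268 km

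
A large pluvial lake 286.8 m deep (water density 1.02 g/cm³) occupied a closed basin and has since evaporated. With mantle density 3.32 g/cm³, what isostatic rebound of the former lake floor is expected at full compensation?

88.1 m

u = d ρ_w/ρ_m = 286.8 m × 1.02/3.32 = 88.1 m.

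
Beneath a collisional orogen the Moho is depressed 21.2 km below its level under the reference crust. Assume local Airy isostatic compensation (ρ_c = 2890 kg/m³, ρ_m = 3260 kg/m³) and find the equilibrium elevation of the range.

2.71 km

Balancing pressure at the compensation depth: ρ_c h = (ρ_m − ρ_c) r.
h = r (ρ_m − ρ_c) / ρ_c = 21.2 km × (3260 − 2890) / 2890 = 2.71 km.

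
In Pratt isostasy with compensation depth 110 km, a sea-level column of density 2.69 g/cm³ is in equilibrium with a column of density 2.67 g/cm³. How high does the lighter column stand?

ρ_ref D = ρ (D + h) → h = D (ρ_ref − ρ)/ρ.
h = 110 km × (2.69 − 2.67)/2.67 = 0.824 km.

0.824 km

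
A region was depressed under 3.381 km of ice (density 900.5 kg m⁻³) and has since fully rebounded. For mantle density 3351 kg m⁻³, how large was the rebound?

0.909 km

Removing the load lets mantle flow back in; uplift u satisfies ρ_ice t = ρ_m u.
u = t ρ_ice/ρ_m = 3.381 km × 900.5/3351 = 0.909 km.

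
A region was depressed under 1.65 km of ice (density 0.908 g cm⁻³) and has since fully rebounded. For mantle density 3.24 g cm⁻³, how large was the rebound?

0.462 km

Removing the load lets mantle flow back in; uplift u satisfies ρ_ice t = ρ_m u.
u = t ρ_ice/ρ_m = 1.65 km × 0.908/3.24 = 0.462 km.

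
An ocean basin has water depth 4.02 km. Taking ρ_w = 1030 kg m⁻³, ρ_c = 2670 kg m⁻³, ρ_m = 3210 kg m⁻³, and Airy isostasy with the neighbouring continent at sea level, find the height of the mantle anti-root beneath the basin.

Balancing pressure at the compensation depth: replacing crust with seawater at the top is compensated by replacing crust with mantle at the base: d (ρ_c − ρ_w) = a (ρ_m − ρ_c).
a = d (ρ_c − ρ_w)/(ρ_m − ρ_c) = 4.02 km × 1640/540 = 12.2 km.

12.2 km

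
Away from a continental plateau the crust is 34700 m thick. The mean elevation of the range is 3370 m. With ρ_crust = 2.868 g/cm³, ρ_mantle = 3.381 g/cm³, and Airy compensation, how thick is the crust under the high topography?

56900 m

Root depth r = h ρ_c / (ρ_m − ρ_c) = 3370 m × 2.868 / 0.513 = 18840 m.
Total thickness = T + h + r = 34700 m + 3370 m + 18840 m = 56900 m.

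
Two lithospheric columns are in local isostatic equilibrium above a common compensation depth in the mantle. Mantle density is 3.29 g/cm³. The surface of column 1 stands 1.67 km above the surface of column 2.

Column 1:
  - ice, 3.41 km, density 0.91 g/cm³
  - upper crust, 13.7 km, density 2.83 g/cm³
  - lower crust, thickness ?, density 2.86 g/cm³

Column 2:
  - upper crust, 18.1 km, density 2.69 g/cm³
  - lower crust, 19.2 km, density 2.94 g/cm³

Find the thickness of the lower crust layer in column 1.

20.1 km

Take the compensation level at the base of the deeper column (depth z_c below the surface of column 1) and equate Σ ρ_i t_i down to z_c; mantle fills any gap and the z_c terms cancel.
Column 1: 3.41×0.91 + 13.7×2.83 + x×2.86 + (z_c − 17.11 − x)×3.29
Column 2: 1.67×0 + 18.1×2.69 + 19.2×2.94 + (z_c − 1.67 − 37.3)×3.29
The z_c×3.29 term appears on both sides and cancels. Collect the known terms of each column as K = Σ(ρt)_known − 3.29 × (depth of known layers): K_1 = 41.8741 − 3.29×17.11 = −14.4178; K_2 = 105.137 − 3.29×(1.67 + 37.3) = −23.0743.
Balance: K_1 − x×(3.29 − 2.86) = K_2, so x = (K_1 − K_2)/(3.29 − 2.86) = 8.6565/0.43 = 20.1 km.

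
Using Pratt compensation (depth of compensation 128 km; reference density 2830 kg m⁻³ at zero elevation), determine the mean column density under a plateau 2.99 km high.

Pratt balance: ρ_ref D = ρ (D + h).
ρ = ρ_ref D/(D + h) = 2830 × 128 km/(128 km + 2.99 km) = 2770 kg m⁻³.

2770 kg m⁻³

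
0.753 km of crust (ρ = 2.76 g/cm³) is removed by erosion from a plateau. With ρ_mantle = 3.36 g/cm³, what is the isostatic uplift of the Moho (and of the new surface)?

Unloading: uplift u = e ρ_c/ρ_m = 0.753 km × 2.76/3.36 = 0.619 km.

0.619 km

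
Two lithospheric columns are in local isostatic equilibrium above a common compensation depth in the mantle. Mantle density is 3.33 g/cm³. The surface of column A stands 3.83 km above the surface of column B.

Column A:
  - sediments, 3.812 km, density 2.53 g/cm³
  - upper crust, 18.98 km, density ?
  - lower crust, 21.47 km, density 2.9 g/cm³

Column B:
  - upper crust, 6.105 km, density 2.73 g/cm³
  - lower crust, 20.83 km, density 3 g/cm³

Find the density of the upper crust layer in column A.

Take the compensation level at the base of the deeper column (depth z_c below the surface of column A) and equate Σ ρ_i t_i down to z_c; mantle fills any gap and the z_c terms cancel.
Column A: 3.812×2.53 + 18.98×ρ + 21.47×2.9 + (z_c − 44.262)×3.33
Column B: 3.83×0 + 6.105×2.73 + 20.83×3 + (z_c − 3.83 − 26.935)×3.33
The z_c×3.33 term appears on both sides and cancels. Collect the known terms of each column as K = Σ(ρt)_known − 3.33 × (depth of known layers): K_A = 71.90736 − 3.33×44.262 = −75.4851; K_B = 79.15665 − 3.33×(3.83 + 26.935) = −23.2908.
Balance: K_A + 18.98×ρ = K_B, so ρ = (K_B − K_A)/18.98 = 52.1943/18.98 = 2.75 g/cm³.

2.75 g/cm³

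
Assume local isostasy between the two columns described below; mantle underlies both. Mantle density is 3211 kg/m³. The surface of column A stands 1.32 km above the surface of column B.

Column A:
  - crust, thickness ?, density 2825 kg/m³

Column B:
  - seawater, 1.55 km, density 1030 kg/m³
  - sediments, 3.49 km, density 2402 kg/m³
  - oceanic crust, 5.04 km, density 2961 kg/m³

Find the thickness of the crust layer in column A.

Take the compensation level at the base of the deeper column (depth z_c below the surface of column A) and equate Σ ρ_i t_i down to z_c; mantle fills any gap and the z_c terms cancel.
Column A: x×2825 + (z_c − 0 − x)×3211
Column B: 1.32×0 + 1.55×1030 + 3.49×2402 + 5.04×2961 + (z_c − 1.32 − 10.08)×3211
The z_c×3211 term appears on both sides and cancels. Collect the known terms of each column as K = Σ(ρt)_known − 3211 × (depth of known layers): K_A = 0 − 3211×0 = 0; K_B = 24902.92 − 3211×(1.32 + 10.08) = −11702.48.
Balance: K_A − x×(3211 − 2825) = K_B, so x = (K_A − K_B)/(3211 − 2825) = 11702.5/386 = 30.3 km.

30.3 km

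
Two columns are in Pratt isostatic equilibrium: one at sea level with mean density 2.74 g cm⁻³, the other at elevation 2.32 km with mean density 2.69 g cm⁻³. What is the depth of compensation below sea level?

125 km

ρ_ref D = ρ (D + h) → D (ρ_ref − ρ) = ρ h.
D = ρ h/(ρ_ref − ρ) = 2.69 × 2.32 km/(2.74 − 2.69) = 125 km.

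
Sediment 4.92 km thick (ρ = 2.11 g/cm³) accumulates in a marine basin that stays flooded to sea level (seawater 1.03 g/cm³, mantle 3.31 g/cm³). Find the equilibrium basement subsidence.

2.33 km

Submarine loading: the sediment displaces seawater, and the subsidence is in turn flooded, so s (ρ_m − ρ_w) = t (ρ_sed − ρ_w).
s = 4.92 km × (2.11 − 1.03) / (3.31 − 1.03) = 2.33 km.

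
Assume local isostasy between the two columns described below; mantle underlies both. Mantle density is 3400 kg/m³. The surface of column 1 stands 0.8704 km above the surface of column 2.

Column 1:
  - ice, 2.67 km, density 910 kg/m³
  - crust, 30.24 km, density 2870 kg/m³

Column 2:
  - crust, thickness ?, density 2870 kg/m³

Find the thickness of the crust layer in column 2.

Take the compensation level at the base of the deeper column (depth z_c below the surface of column 1) and equate Σ ρ_i t_i down to z_c; mantle fills any gap and the z_c terms cancel.
Column 1: 2.67×910 + 30.24×2870 + (z_c − 32.91)×3400
Column 2: 0.8704×0 + x×2870 + (z_c − 0.8704 − 0 − x)×3400
The z_c×3400 term appears on both sides and cancels. Collect the known terms of each column as K = Σ(ρt)_known − 3400 × (depth of known layers): K_1 = 89218.5 − 3400×32.91 = −22675.5; K_2 = 0 − 3400×(0.8704 + 0) = −2959.36.
Balance: K_1 = K_2 − x×(3400 − 2870), so x = (K_2 − K_1)/(3400 − 2870) = 19716.1/530 = 37.2 km.

37.2 km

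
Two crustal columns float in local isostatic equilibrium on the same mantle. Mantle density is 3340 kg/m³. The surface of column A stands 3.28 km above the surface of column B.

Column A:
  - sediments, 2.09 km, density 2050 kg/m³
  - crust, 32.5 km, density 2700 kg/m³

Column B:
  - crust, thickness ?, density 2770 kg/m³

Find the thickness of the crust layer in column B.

Take the compensation level at the base of the deeper column (depth z_c below the surface of column A) and equate Σ ρ_i t_i down to z_c; mantle fills any gap and the z_c terms cancel.
Column A: 2.09×2050 + 32.5×2700 + (z_c − 34.59)×3340
Column B: 3.28×0 + x×2770 + (z_c − 3.28 − 0 − x)×3340
The z_c×3340 term appears on both sides and cancels. Collect the known terms of each column as K = Σ(ρt)_known − 3340 × (depth of known layers): K_A = 92034.5 − 3340×34.59 = −23496.1; K_B = 0 − 3340×(3.28 + 0) = −10955.2.
Balance: K_A = K_B − x×(3340 − 2770), so x = (K_B − K_A)/(3340 − 2770) = 12540.9/570 = 22 km.

22 km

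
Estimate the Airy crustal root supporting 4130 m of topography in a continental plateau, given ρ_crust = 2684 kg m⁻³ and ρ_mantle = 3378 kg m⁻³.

Equating mass per unit area of the two columns: the weight of the topography is balanced by the buoyancy of the root, ρ_c h = (ρ_m − ρ_c) r.
r = h · ρ_c / (ρ_m − ρ_c) = 4130 m × 2684 / (3378 − 2684) = 16000 m.

16000 m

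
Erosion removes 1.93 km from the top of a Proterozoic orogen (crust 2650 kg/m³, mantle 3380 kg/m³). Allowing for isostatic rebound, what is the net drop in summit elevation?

Rebound u = e ρ_c/ρ_m = 1.93 km × 2650/3380 = 1.513 km.
Net surface drop = e − u = 1.93 km − 1.513 km = e (ρ_m − ρ_c)/ρ_m = 0.417 km.

0.417 km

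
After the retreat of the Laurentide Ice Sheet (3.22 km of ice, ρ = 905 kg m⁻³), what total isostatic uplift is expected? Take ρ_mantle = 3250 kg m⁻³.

Removing the load lets mantle flow back in; uplift u satisfies ρ_ice t = ρ_m u.
u = t ρ_ice/ρ_m = 3.22 km × 905/3250 = 0.897 km.

0.897 km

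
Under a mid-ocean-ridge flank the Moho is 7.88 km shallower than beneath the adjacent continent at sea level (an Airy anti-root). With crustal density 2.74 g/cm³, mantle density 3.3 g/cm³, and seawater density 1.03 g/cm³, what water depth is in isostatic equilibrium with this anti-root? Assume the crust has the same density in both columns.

Replacing a thickness d of crust by seawater at the top must be balanced by replacing crust with mantle at the base: d (ρ_c − ρ_w) = a (ρ_m − ρ_c).
d = a (ρ_m − ρ_c)/(ρ_c − ρ_w) = 7.88 km × 0.56/1.71 = 2.58 km.

2.58 km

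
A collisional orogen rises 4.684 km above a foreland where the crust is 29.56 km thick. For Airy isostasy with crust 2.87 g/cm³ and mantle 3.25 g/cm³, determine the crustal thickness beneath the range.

69.6 km

Root depth r = h ρ_c / (ρ_m − ρ_c) = 4.684 km × 2.87 / 0.38 = 35.38 km.
Total thickness = T + h + r = 29.56 km + 4.684 km + 35.38 km = 69.6 km.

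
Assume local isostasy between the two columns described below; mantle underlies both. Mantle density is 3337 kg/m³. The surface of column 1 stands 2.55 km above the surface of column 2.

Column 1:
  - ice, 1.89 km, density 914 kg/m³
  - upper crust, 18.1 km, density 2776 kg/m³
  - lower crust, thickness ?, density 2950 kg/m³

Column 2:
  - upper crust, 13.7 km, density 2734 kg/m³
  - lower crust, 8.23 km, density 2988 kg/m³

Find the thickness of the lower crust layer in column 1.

Take the compensation level at the base of the deeper column (depth z_c below the surface of column 1) and equate Σ ρ_i t_i down to z_c; mantle fills any gap and the z_c terms cancel.
Column 1: 1.89×914 + 18.1×2776 + x×2950 + (z_c − 19.99 − x)×3337
Column 2: 2.55×0 + 13.7×2734 + 8.23×2988 + (z_c − 2.55 − 21.93)×3337
The z_c×3337 term appears on both sides and cancels. Collect the known terms of each column as K = Σ(ρt)_known − 3337 × (depth of known layers): K_1 = 51973.06 − 3337×19.99 = −14733.57; K_2 = 62047.04 − 3337×(2.55 + 21.93) = −19642.72.
Balance: K_1 − x×(3337 − 2950) = K_2, so x = (K_1 − K_2)/(3337 − 2950) = 4909.15/387 = 12.7 km.

12.7 km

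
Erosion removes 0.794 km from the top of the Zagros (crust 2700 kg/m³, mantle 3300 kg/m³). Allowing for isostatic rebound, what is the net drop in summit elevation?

Rebound u = e ρ_c/ρ_m = 0.794 km × 2700/3300 = 0.6496 km.
Net surface drop = e − u = 0.794 km − 0.6496 km = e (ρ_m − ρ_c)/ρ_m = 0.144 km.

0.144 km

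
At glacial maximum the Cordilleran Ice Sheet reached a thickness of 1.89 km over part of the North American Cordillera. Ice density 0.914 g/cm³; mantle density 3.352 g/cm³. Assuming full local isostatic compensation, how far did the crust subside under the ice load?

0.515 km

Equating mass per unit area of the two columns: the ice load ρ_ice t is balanced by mantle displaced below, ρ_m s.
s = t ρ_ice / ρ_m = 1.89 km × 0.914/3.352 = 0.515 km.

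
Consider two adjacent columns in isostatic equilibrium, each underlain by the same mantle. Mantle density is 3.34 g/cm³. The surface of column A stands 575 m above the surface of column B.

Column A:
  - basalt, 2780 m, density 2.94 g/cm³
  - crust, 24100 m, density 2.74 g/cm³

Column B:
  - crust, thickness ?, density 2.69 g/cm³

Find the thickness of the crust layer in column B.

21000 m

Take the compensation level at the base of the deeper column (depth z_c below the surface of column A) and equate Σ ρ_i t_i down to z_c; mantle fills any gap and the z_c terms cancel.
Column A: 2780×2.94 + 24100×2.74 + (z_c − 26880)×3.34
Column B: 575×0 + x×2.69 + (z_c − 575 − 0 − x)×3.34
The z_c×3.34 term appears on both sides and cancels. Collect the known terms of each column as K = Σ(ρt)_known − 3.34 × (depth of known layers): K_A = 74207.2 − 3.34×26880 = −15572; K_B = 0 − 3.34×(575 + 0) = −1920.5.
Balance: K_A = K_B − x×(3.34 − 2.69), so x = (K_B − K_A)/(3.34 − 2.69) = 13651.5/0.65 = 21000 m.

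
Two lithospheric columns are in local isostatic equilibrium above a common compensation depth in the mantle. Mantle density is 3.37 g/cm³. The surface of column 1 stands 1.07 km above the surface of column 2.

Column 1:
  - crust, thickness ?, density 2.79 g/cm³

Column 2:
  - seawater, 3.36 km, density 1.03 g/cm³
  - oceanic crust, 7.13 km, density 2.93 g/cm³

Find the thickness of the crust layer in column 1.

Take the compensation level at the base of the deeper column (depth z_c below the surface of column 1) and equate Σ ρ_i t_i down to z_c; mantle fills any gap and the z_c terms cancel.
Column 1: x×2.79 + (z_c − 0 − x)×3.37
Column 2: 1.07×0 + 3.36×1.03 + 7.13×2.93 + (z_c − 1.07 − 10.49)×3.37
The z_c×3.37 term appears on both sides and cancels. Collect the known terms of each column as K = Σ(ρt)_known − 3.37 × (depth of known layers): K_1 = 0 − 3.37×0 = 0; K_2 = 24.3517 − 3.37×(1.07 + 10.49) = −14.6055.
Balance: K_1 − x×(3.37 − 2.79) = K_2, so x = (K_1 − K_2)/(3.37 − 2.79) = 14.6055/0.58 = 25.2 km.

25.2 km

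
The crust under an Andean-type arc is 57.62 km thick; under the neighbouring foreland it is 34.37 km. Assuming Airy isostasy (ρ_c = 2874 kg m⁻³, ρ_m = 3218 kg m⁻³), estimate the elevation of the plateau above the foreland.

2.49 km

Excess crust Δ = 57.62 km − 34.37 km = 23.25 km, split between elevation h and root r with h + r = Δ.
Airy balance ρ_c h = (ρ_m − ρ_c) r gives r = h ρ_c/(ρ_m − ρ_c), so h (1 + ρ_c/(ρ_m − ρ_c)) = Δ, i.e. h = Δ (ρ_m − ρ_c)/ρ_m.
h = 23.25 km × 344/3218 = 2.49 km.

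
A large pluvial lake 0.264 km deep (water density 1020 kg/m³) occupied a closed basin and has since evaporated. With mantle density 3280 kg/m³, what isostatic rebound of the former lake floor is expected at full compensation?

0.0821 km

u = d ρ_w/ρ_m = 0.264 km × 1020/3280 = 0.0821 km.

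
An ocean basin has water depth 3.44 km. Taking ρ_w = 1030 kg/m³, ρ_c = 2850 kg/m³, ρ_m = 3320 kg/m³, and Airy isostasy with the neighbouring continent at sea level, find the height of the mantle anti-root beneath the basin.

Balancing pressure at the compensation depth: replacing crust with seawater at the top is compensated by replacing crust with mantle at the base: d (ρ_c − ρ_w) = a (ρ_m − ρ_c).
a = d (ρ_c − ρ_w)/(ρ_m − ρ_c) = 3.44 km × 1820/470 = 13.3 km.

13.3 km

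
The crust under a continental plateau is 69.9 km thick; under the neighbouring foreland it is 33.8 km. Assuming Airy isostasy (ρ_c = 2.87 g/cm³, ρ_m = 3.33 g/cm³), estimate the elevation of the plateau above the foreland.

Excess crust Δ = 69.9 km − 33.8 km = 36.1 km, split between elevation h and root r with h + r = Δ.
Airy balance ρ_c h = (ρ_m − ρ_c) r gives r = h ρ_c/(ρ_m − ρ_c), so h (1 + ρ_c/(ρ_m − ρ_c)) = Δ, i.e. h = Δ (ρ_m − ρ_c)/ρ_m.
h = 36.1 km × 0.46/3.33 = 4.99 km.

4.99 km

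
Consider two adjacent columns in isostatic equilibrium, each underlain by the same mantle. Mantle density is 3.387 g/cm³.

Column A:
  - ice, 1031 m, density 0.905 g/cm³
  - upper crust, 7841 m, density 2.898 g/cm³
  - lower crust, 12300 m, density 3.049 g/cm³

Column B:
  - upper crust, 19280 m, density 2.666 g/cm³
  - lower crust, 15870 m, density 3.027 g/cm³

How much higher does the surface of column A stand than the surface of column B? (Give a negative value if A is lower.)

−2680 m

For any compensation level in the mantle, the mantle terms cancel and isostasy reduces to e = (Σt_A − Σt_B) − (Σ(ρt)_A − Σ(ρt)_B) / ρ_m.
Σt_A = 21172 m; Σt_B = 35150 m; Σ(ρt)_A = 61158.973; Σ(ρt)_B = 99438.97 (in m·g/cm³).
e = (21172 − 35150) − (61158.973 − 99438.97) / 3.387 = −2680 m.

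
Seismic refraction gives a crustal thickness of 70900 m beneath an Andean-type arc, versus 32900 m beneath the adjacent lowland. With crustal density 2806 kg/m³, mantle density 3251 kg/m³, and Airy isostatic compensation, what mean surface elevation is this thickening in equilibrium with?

Excess crust Δ = 70900 m − 32900 m = 38000 m, split between elevation h and root r with h + r = Δ.
Airy balance ρ_c h = (ρ_m − ρ_c) r gives r = h ρ_c/(ρ_m − ρ_c), so h (1 + ρ_c/(ρ_m − ρ_c)) = Δ, i.e. h = Δ (ρ_m − ρ_c)/ρ_m.
h = 38000 m × 445/3251 = 5200 m.

5200 m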